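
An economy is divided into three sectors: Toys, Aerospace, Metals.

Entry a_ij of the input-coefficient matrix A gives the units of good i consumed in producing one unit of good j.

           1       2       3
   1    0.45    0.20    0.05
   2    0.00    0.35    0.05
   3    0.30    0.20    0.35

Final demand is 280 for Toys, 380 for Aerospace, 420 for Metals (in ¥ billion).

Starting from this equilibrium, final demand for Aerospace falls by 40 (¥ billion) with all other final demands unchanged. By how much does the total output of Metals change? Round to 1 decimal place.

Δx_3 = -31.8

I − A =
  [   0.55    -0.20    -0.05]
  [   0.00     0.65    -0.05]
  [  -0.30    -0.20     0.65]
Cofactors of I−A, C_ij = (−1)^(i+j)·(minor ij) (rows/columns in the sector order above):
  C_11 = (0.65)(0.65) − (-0.05)(-0.20) = 0.4125
  C_12 = −[(0.00)(0.65) − (-0.05)(-0.30)] = 0.0150
  C_13 = (0.00)(-0.20) − (0.65)(-0.30) = 0.1950
  C_21 = −[(-0.20)(0.65) − (-0.05)(-0.20)] = 0.1400
  C_22 = (0.55)(0.65) − (-0.05)(-0.30) = 0.3425
  C_23 = −[(0.55)(-0.20) − (-0.20)(-0.30)] = 0.1700
  C_31 = (-0.20)(-0.05) − (-0.05)(0.65) = 0.0425
  C_32 = −[(0.55)(-0.05) − (-0.05)(0.00)] = 0.0275
  C_33 = (0.55)(0.65) − (-0.20)(0.00) = 0.3575
det(I−A) = Σ_j (I−A)_1j·C_1j = (0.55)(0.4125) + (-0.20)(0.0150) + (-0.05)(0.1950) = 0.214125
adj(I−A) = Cᵀ =
  [ 0.4125   0.1400   0.0425]
  [ 0.0150   0.3425   0.0275]
  [ 0.1950   0.1700   0.3575]
(I − A)⁻¹ = adj(I−A) / det(I−A) ≈
  [   1.9264     0.6538     0.1985]
  [   0.0701     1.5995     0.1284]
  [   0.9107     0.7939     1.6696]
Δx = (I − A)⁻¹ Δd with Δd having -40 in the Aerospace component and 0 elsewhere.
So Δx_3 = L_32 · (-40), where L_32 = adj(I−A)_32 / det(I−A) = 0.1700 / 0.214125.
Δx_3 = 0.1700 × (-40) / 0.214125 = -6.80 / 0.214125 ≈ -31.8.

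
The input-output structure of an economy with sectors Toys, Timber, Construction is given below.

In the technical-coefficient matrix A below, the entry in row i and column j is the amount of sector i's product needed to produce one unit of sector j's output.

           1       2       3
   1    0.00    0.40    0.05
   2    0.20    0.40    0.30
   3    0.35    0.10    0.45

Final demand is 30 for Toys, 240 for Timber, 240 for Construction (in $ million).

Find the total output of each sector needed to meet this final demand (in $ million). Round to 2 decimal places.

I − A =
  [   1.00    -0.40    -0.05]
  [  -0.20     0.60    -0.30]
  [  -0.35    -0.10     0.55]
Cofactors of I−A, C_ij = (−1)^(i+j)·(minor ij) (rows/columns in the sector order above):
  C_11 = (0.60)(0.55) − (-0.30)(-0.10) = 0.3000
  C_12 = −[(-0.20)(0.55) − (-0.30)(-0.35)] = 0.2150
  C_13 = (-0.20)(-0.10) − (0.60)(-0.35) = 0.2300
  C_21 = −[(-0.40)(0.55) − (-0.05)(-0.10)] = 0.2250
  C_22 = (1.00)(0.55) − (-0.05)(-0.35) = 0.5325
  C_23 = −[(1.00)(-0.10) − (-0.40)(-0.35)] = 0.2400
  C_31 = (-0.40)(-0.30) − (-0.05)(0.60) = 0.1500
  C_32 = −[(1.00)(-0.30) − (-0.05)(-0.20)] = 0.3100
  C_33 = (1.00)(0.60) − (-0.40)(-0.20) = 0.5200
det(I−A) = Σ_j (I−A)_1j·C_1j = (1.00)(0.3000) + (-0.40)(0.2150) + (-0.05)(0.2300) = 0.2025
adj(I−A) = Cᵀ =
  [ 0.3000   0.2250   0.1500]
  [ 0.2150   0.5325   0.3100]
  [ 0.2300   0.2400   0.5200]
(I − A)⁻¹ = adj(I−A) / det(I−A) ≈
  [   1.4815     1.1111     0.7407]
  [   1.0617     2.6296     1.5309]
  [   1.1358     1.1852     2.5679]
x = (I − A)⁻¹ d = adj(I−A)·d / det(I−A), with det(I−A) = 0.2025:
  x_1 = (0.3000·30 + 0.2250·240 + 0.1500·240) / 0.2025 = 99.00 / 0.2025 ≈ 488.89
  x_2 = (0.2150·30 + 0.5325·240 + 0.3100·240) / 0.2025 = 208.65 / 0.2025 ≈ 1030.37
  x_3 = (0.2300·30 + 0.2400·240 + 0.5200·240) / 0.2025 = 189.30 / 0.2025 ≈ 934.81

x_1 = 488.89, x_2 = 1030.37, x_3 = 934.81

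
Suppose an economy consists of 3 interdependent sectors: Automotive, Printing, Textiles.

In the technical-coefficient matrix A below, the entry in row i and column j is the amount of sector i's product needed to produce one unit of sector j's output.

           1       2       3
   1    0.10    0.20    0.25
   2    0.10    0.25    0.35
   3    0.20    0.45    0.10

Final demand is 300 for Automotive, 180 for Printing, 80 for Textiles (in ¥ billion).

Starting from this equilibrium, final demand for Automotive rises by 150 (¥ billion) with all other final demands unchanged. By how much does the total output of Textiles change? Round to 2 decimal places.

Δx_3 = 75.97

I − A =
  [   0.90    -0.20    -0.25]
  [  -0.10     0.75    -0.35]
  [  -0.20    -0.45     0.90]
Cofactors of I−A, C_ij = (−1)^(i+j)·(minor ij) (rows/columns in the sector order above):
  C_11 = (0.75)(0.90) − (-0.35)(-0.45) = 0.5175
  C_12 = −[(-0.10)(0.90) − (-0.35)(-0.20)] = 0.1600
  C_13 = (-0.10)(-0.45) − (0.75)(-0.20) = 0.1950
  C_21 = −[(-0.20)(0.90) − (-0.25)(-0.45)] = 0.2925
  C_22 = (0.90)(0.90) − (-0.25)(-0.20) = 0.7600
  C_23 = −[(0.90)(-0.45) − (-0.20)(-0.20)] = 0.4450
  C_31 = (-0.20)(-0.35) − (-0.25)(0.75) = 0.2575
  C_32 = −[(0.90)(-0.35) − (-0.25)(-0.10)] = 0.3400
  C_33 = (0.90)(0.75) − (-0.20)(-0.10) = 0.6550
det(I−A) = Σ_j (I−A)_1j·C_1j = (0.90)(0.5175) + (-0.20)(0.1600) + (-0.25)(0.1950) = 0.3850
adj(I−A) = Cᵀ =
  [ 0.5175   0.2925   0.2575]
  [ 0.1600   0.7600   0.3400]
  [ 0.1950   0.4450   0.6550]
(I − A)⁻¹ = adj(I−A) / det(I−A) ≈
  [   1.3442     0.7597     0.6688]
  [   0.4156     1.9740     0.8831]
  [   0.5065     1.1558     1.7013]
Δx = (I − A)⁻¹ Δd with Δd having +150 in the Automotive component and 0 elsewhere.
So Δx_3 = L_31 · (+150), where L_31 = adj(I−A)_31 / det(I−A) = 0.1950 / 0.3850.
Δx_3 = 0.1950 × (+150) / 0.3850 = 29.25 / 0.3850 ≈ 75.97.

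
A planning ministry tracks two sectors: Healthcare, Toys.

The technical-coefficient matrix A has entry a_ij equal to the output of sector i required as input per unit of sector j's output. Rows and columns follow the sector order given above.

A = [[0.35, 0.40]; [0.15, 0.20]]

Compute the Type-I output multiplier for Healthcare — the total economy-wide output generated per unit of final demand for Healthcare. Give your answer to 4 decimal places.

m_1 = 2.0652

I − A =
  [   0.65    -0.40]
  [  -0.15     0.80]
det(I−A) = (0.65)(0.80) − (-0.40)(-0.15) = 0.4600
adj(I−A) = [[0.80, 0.40], [0.15, 0.65]]
(I − A)⁻¹ = adj(I−A) / det(I−A) ≈
  [   1.73913     0.86957]
  [   0.32609     1.41304]
The output multiplier for sector j is the column-j sum of the Leontief inverse (I − A)⁻¹ = adj(I−A) / det(I−A).
Column 1 of adj(I−A): (0.80, 0.15); det(I−A) = 0.4600.
m_1 = (0.80 + 0.15) / 0.4600 = 0.95 / 0.4600 ≈ 2.0652.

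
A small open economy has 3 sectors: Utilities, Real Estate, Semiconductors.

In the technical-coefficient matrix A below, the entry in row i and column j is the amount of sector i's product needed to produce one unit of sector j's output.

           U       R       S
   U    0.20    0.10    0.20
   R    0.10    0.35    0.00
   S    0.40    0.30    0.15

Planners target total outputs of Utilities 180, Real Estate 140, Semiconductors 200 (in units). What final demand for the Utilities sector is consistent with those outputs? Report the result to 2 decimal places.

d_U = 90.00

I − A =
  [   0.80    -0.10    -0.20]
  [  -0.10     0.65     0.00]
  [  -0.40    -0.30     0.85]
d = (I − A) x:
  d_U = (+0.80)·180 + (-0.10)·140 + (-0.20)·200 = 90.00
  d_R = (-0.10)·180 + (+0.65)·140 + (+0.00)·200 = 73.00
  d_S = (-0.40)·180 + (-0.30)·140 + (+0.85)·200 = 56.00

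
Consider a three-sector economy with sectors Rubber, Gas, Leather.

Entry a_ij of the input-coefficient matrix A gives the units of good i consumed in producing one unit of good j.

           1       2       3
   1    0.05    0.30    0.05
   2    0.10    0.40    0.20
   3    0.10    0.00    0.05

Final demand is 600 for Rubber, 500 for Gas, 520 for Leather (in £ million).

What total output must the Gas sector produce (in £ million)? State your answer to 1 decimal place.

x_2 = 1228.5

I − A =
  [   0.95    -0.30    -0.05]
  [  -0.10     0.60    -0.20]
  [  -0.10     0.00     0.95]
Cofactors of I−A, C_ij = (−1)^(i+j)·(minor ij) (rows/columns in the sector order above):
  C_11 = (0.60)(0.95) − (-0.20)(0.00) = 0.5700
  C_12 = −[(-0.10)(0.95) − (-0.20)(-0.10)] = 0.1150
  C_13 = (-0.10)(0.00) − (0.60)(-0.10) = 0.0600
  C_21 = −[(-0.30)(0.95) − (-0.05)(0.00)] = 0.2850
  C_22 = (0.95)(0.95) − (-0.05)(-0.10) = 0.8975
  C_23 = −[(0.95)(0.00) − (-0.30)(-0.10)] = 0.0300
  C_31 = (-0.30)(-0.20) − (-0.05)(0.60) = 0.0900
  C_32 = −[(0.95)(-0.20) − (-0.05)(-0.10)] = 0.1950
  C_33 = (0.95)(0.60) − (-0.30)(-0.10) = 0.5400
det(I−A) = Σ_j (I−A)_1j·C_1j = (0.95)(0.5700) + (-0.30)(0.1150) + (-0.05)(0.0600) = 0.5040
adj(I−A) = Cᵀ =
  [ 0.5700   0.2850   0.0900]
  [ 0.1150   0.8975   0.1950]
  [ 0.0600   0.0300   0.5400]
(I − A)⁻¹ = adj(I−A) / det(I−A) ≈
  [   1.1310     0.5655     0.1786]
  [   0.2282     1.7808     0.3869]
  [   0.1190     0.0595     1.0714]
x = (I − A)⁻¹ d = adj(I−A)·d / det(I−A), with det(I−A) = 0.5040:
  x_1 = (0.5700·600 + 0.2850·500 + 0.0900·520) / 0.5040 = 531.30 / 0.5040 ≈ 1054.2
  x_2 = (0.1150·600 + 0.8975·500 + 0.1950·520) / 0.5040 = 619.15 / 0.5040 ≈ 1228.5
  x_3 = (0.0600·600 + 0.0300·500 + 0.5400·520) / 0.5040 = 331.80 / 0.5040 ≈ 658.3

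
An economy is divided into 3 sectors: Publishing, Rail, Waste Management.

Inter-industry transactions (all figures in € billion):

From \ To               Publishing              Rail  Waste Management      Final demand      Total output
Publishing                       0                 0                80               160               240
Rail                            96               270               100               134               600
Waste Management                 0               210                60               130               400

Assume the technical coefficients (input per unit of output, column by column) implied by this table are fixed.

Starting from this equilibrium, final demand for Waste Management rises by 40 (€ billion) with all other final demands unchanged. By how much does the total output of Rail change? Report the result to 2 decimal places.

Technical coefficients a_ij = z_ij / X_j:
  a_11 = 0/240 = 0.00, a_21 = 96/240 = 0.40, a_31 = 0/240 = 0.00
  a_12 = 0/600 = 0.00, a_22 = 270/600 = 0.45, a_32 = 210/600 = 0.35
  a_13 = 80/400 = 0.20, a_23 = 100/400 = 0.25, a_33 = 60/400 = 0.15
I − A =
  [   1.00     0.00    -0.20]
  [  -0.40     0.55    -0.25]
  [   0.00    -0.35     0.85]
Cofactors of I−A, C_ij = (−1)^(i+j)·(minor ij) (rows/columns in the sector order above):
  C_11 = (0.55)(0.85) − (-0.25)(-0.35) = 0.3800
  C_12 = −[(-0.40)(0.85) − (-0.25)(0.00)] = 0.3400
  C_13 = (-0.40)(-0.35) − (0.55)(0.00) = 0.1400
  C_21 = −[(0.00)(0.85) − (-0.20)(-0.35)] = 0.0700
  C_22 = (1.00)(0.85) − (-0.20)(0.00) = 0.8500
  C_23 = −[(1.00)(-0.35) − (0.00)(0.00)] = 0.3500
  C_31 = (0.00)(-0.25) − (-0.20)(0.55) = 0.1100
  C_32 = −[(1.00)(-0.25) − (-0.20)(-0.40)] = 0.3300
  C_33 = (1.00)(0.55) − (0.00)(-0.40) = 0.5500
det(I−A) = Σ_j (I−A)_1j·C_1j = (1.00)(0.3800) + (0.00)(0.3400) + (-0.20)(0.1400) = 0.3520
adj(I−A) = Cᵀ =
  [ 0.3800   0.0700   0.1100]
  [ 0.3400   0.8500   0.3300]
  [ 0.1400   0.3500   0.5500]
(I − A)⁻¹ = adj(I−A) / det(I−A) ≈
  [   1.0795     0.1989     0.3125]
  [   0.9659     2.4148     0.9375]
  [   0.3977     0.9943     1.5625]
Δx = (I − A)⁻¹ Δd with Δd having +40 in the Waste Management component and 0 elsewhere.
So Δx_2 = L_23 · (+40), where L_23 = adj(I−A)_23 / det(I−A) = 0.3300 / 0.3520.
Δx_2 = 0.3300 × (+40) / 0.3520 = 13.20 / 0.3520 = 37.50.

Δx_2 = 37.50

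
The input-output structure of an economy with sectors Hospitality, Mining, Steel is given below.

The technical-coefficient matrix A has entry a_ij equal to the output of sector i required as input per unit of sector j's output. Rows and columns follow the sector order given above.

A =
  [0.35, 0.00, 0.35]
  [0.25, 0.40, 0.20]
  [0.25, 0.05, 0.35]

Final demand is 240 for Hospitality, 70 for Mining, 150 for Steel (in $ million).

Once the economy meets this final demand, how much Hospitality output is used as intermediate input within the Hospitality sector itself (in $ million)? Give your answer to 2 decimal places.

z_11 = 228.13

I − A =
  [   0.65     0.00    -0.35]
  [  -0.25     0.60    -0.20]
  [  -0.25    -0.05     0.65]
Cofactors of I−A, C_ij = (−1)^(i+j)·(minor ij) (rows/columns in the sector order above):
  C_11 = (0.60)(0.65) − (-0.20)(-0.05) = 0.3800
  C_12 = −[(-0.25)(0.65) − (-0.20)(-0.25)] = 0.2125
  C_13 = (-0.25)(-0.05) − (0.60)(-0.25) = 0.1625
  C_21 = −[(0.00)(0.65) − (-0.35)(-0.05)] = 0.0175
  C_22 = (0.65)(0.65) − (-0.35)(-0.25) = 0.3350
  C_23 = −[(0.65)(-0.05) − (0.00)(-0.25)] = 0.0325
  C_31 = (0.00)(-0.20) − (-0.35)(0.60) = 0.2100
  C_32 = −[(0.65)(-0.20) − (-0.35)(-0.25)] = 0.2175
  C_33 = (0.65)(0.60) − (0.00)(-0.25) = 0.3900
det(I−A) = Σ_j (I−A)_1j·C_1j = (0.65)(0.3800) + (0.00)(0.2125) + (-0.35)(0.1625) = 0.190125
adj(I−A) = Cᵀ =
  [ 0.3800   0.0175   0.2100]
  [ 0.2125   0.3350   0.2175]
  [ 0.1625   0.0325   0.3900]
(I − A)⁻¹ = adj(I−A) / det(I−A) ≈
  [   1.9987     0.0920     1.1045]
  [   1.1177     1.7620     1.1440]
  [   0.8547     0.1709     2.0513]
First solve x = (I − A)⁻¹ d = adj(I−A)·d / det(I−A); in particular x_1 = (0.3800·240 + 0.0175·70 + 0.2100·150) / 0.190125 = 123.925 / 0.190125 ≈ 651.8080.
Intermediate flow from 1 to 1: z_11 = a_11 · x_1 = 0.35 × 123.925 / 0.190125 = 43.37375 / 0.190125 ≈ 228.13.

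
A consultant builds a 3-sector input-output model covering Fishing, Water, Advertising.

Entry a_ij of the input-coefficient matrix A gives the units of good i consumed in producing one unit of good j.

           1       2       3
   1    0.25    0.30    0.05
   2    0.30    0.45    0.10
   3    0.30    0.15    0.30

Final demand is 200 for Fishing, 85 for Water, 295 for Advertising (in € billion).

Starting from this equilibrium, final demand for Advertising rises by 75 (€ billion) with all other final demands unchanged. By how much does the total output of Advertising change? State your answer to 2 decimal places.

I − A =
  [   0.75    -0.30    -0.05]
  [  -0.30     0.55    -0.10]
  [  -0.30    -0.15     0.70]
Cofactors of I−A, C_ij = (−1)^(i+j)·(minor ij) (rows/columns in the sector order above):
  C_11 = (0.55)(0.70) − (-0.10)(-0.15) = 0.3700
  C_12 = −[(-0.30)(0.70) − (-0.10)(-0.30)] = 0.2400
  C_13 = (-0.30)(-0.15) − (0.55)(-0.30) = 0.2100
  C_21 = −[(-0.30)(0.70) − (-0.05)(-0.15)] = 0.2175
  C_22 = (0.75)(0.70) − (-0.05)(-0.30) = 0.5100
  C_23 = −[(0.75)(-0.15) − (-0.30)(-0.30)] = 0.2025
  C_31 = (-0.30)(-0.10) − (-0.05)(0.55) = 0.0575
  C_32 = −[(0.75)(-0.10) − (-0.05)(-0.30)] = 0.0900
  C_33 = (0.75)(0.55) − (-0.30)(-0.30) = 0.3225
det(I−A) = Σ_j (I−A)_1j·C_1j = (0.75)(0.3700) + (-0.30)(0.2400) + (-0.05)(0.2100) = 0.1950
adj(I−A) = Cᵀ =
  [ 0.3700   0.2175   0.0575]
  [ 0.2400   0.5100   0.0900]
  [ 0.2100   0.2025   0.3225]
(I − A)⁻¹ = adj(I−A) / det(I−A) ≈
  [   1.8974     1.1154     0.2949]
  [   1.2308     2.6154     0.4615]
  [   1.0769     1.0385     1.6538]
Δx = (I − A)⁻¹ Δd with Δd having +75 in the Advertising component and 0 elsewhere.
So Δx_3 = L_33 · (+75), where L_33 = adj(I−A)_33 / det(I−A) = 0.3225 / 0.1950.
Δx_3 = 0.3225 × (+75) / 0.1950 = 24.1875 / 0.1950 ≈ 124.04.

Δx_3 = 124.04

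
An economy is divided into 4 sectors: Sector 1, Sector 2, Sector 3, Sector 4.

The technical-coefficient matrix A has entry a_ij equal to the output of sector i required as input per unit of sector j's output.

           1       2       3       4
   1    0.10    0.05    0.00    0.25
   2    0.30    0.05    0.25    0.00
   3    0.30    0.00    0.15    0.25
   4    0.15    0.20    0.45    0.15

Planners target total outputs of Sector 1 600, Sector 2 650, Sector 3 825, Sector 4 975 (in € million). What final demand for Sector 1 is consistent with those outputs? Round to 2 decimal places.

I − A =
  [   0.90    -0.05     0.00    -0.25]
  [  -0.30     0.95    -0.25     0.00]
  [  -0.30     0.00     0.85    -0.25]
  [  -0.15    -0.20    -0.45     0.85]
d = (I − A) x:
  d_1 = (+0.90)·600 + (-0.05)·650 + (+0.00)·825 + (-0.25)·975 = 263.75
  d_2 = (-0.30)·600 + (+0.95)·650 + (-0.25)·825 + (+0.00)·975 = 231.25
  d_3 = (-0.30)·600 + (+0.00)·650 + (+0.85)·825 + (-0.25)·975 = 277.50
  d_4 = (-0.15)·600 + (-0.20)·650 + (-0.45)·825 + (+0.85)·975 = 237.50

d_1 = 263.75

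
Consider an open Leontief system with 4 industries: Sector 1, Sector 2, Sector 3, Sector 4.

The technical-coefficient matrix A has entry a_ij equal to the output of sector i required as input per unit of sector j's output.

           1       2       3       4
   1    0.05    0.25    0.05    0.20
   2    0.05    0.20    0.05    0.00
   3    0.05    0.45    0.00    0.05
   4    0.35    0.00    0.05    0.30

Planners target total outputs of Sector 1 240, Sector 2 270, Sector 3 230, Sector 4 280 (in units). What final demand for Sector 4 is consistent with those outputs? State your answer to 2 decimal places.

I − A =
  [   0.95    -0.25    -0.05    -0.20]
  [  -0.05     0.80    -0.05     0.00]
  [  -0.05    -0.45     1.00    -0.05]
  [  -0.35     0.00    -0.05     0.70]
d = (I − A) x:
  d_1 = (+0.95)·240 + (-0.25)·270 + (-0.05)·230 + (-0.20)·280 = 93.00
  d_2 = (-0.05)·240 + (+0.80)·270 + (-0.05)·230 + (+0.00)·280 = 192.50
  d_3 = (-0.05)·240 + (-0.45)·270 + (+1.00)·230 + (-0.05)·280 = 82.50
  d_4 = (-0.35)·240 + (+0.00)·270 + (-0.05)·230 + (+0.70)·280 = 100.50

d_4 = 100.50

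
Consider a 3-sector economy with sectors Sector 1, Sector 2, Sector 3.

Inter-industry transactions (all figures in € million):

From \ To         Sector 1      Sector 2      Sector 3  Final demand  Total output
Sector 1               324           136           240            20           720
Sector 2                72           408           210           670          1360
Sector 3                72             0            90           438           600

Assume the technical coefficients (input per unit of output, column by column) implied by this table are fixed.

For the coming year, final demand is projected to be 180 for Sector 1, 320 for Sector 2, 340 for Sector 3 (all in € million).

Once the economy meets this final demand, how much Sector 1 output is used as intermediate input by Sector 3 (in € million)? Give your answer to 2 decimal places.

z_13 = 199.55

Technical coefficients a_ij = z_ij / X_j:
  a_11 = 324/720 = 0.45, a_21 = 72/720 = 0.10, a_31 = 72/720 = 0.10
  a_12 = 136/1360 = 0.10, a_22 = 408/1360 = 0.30, a_32 = 0/1360 = 0.00
  a_13 = 240/600 = 0.40, a_23 = 210/600 = 0.35, a_33 = 90/600 = 0.15
I − A =
  [   0.55    -0.10    -0.40]
  [  -0.10     0.70    -0.35]
  [  -0.10     0.00     0.85]
Cofactors of I−A, C_ij = (−1)^(i+j)·(minor ij) (rows/columns in the sector order above):
  C_11 = (0.70)(0.85) − (-0.35)(0.00) = 0.5950
  C_12 = −[(-0.10)(0.85) − (-0.35)(-0.10)] = 0.1200
  C_13 = (-0.10)(0.00) − (0.70)(-0.10) = 0.0700
  C_21 = −[(-0.10)(0.85) − (-0.40)(0.00)] = 0.0850
  C_22 = (0.55)(0.85) − (-0.40)(-0.10) = 0.4275
  C_23 = −[(0.55)(0.00) − (-0.10)(-0.10)] = 0.0100
  C_31 = (-0.10)(-0.35) − (-0.40)(0.70) = 0.3150
  C_32 = −[(0.55)(-0.35) − (-0.40)(-0.10)] = 0.2325
  C_33 = (0.55)(0.70) − (-0.10)(-0.10) = 0.3750
det(I−A) = Σ_j (I−A)_1j·C_1j = (0.55)(0.5950) + (-0.10)(0.1200) + (-0.40)(0.0700) = 0.28725
adj(I−A) = Cᵀ =
  [ 0.5950   0.0850   0.3150]
  [ 0.1200   0.4275   0.2325]
  [ 0.0700   0.0100   0.3750]
(I − A)⁻¹ = adj(I−A) / det(I−A) ≈
  [   2.0714     0.2959     1.0966]
  [   0.4178     1.4883     0.8094]
  [   0.2437     0.0348     1.3055]
First solve x = (I − A)⁻¹ d = adj(I−A)·d / det(I−A); in particular x_3 = (0.0700·180 + 0.0100·320 + 0.3750·340) / 0.28725 = 143.30 / 0.28725 ≈ 498.8686.
Intermediate flow from 1 to 3: z_13 = a_13 · x_3 = 0.40 × 143.30 / 0.28725 = 57.32 / 0.28725 ≈ 199.55.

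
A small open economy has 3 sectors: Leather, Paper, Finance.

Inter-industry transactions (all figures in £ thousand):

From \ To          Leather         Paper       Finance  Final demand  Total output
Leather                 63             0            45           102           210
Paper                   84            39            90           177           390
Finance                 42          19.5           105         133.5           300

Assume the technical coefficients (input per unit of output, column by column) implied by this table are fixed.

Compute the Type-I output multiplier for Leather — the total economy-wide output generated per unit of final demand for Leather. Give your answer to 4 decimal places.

Technical coefficients a_ij = z_ij / X_j:
  a_LL = 63/210 = 0.30, a_PL = 84/210 = 0.40, a_FL = 42/210 = 0.20
  a_LP = 0/390 = 0.00, a_PP = 39/390 = 0.10, a_FP = 19.5/390 = 0.05
  a_LF = 45/300 = 0.15, a_PF = 90/300 = 0.30, a_FF = 105/300 = 0.35
I − A =
  [   0.70     0.00    -0.15]
  [  -0.40     0.90    -0.30]
  [  -0.20    -0.05     0.65]
Cofactors of I−A, C_ij = (−1)^(i+j)·(minor ij) (rows/columns in the sector order above):
  C_11 = (0.90)(0.65) − (-0.30)(-0.05) = 0.5700
  C_12 = −[(-0.40)(0.65) − (-0.30)(-0.20)] = 0.3200
  C_13 = (-0.40)(-0.05) − (0.90)(-0.20) = 0.2000
  C_21 = −[(0.00)(0.65) − (-0.15)(-0.05)] = 0.0075
  C_22 = (0.70)(0.65) − (-0.15)(-0.20) = 0.4250
  C_23 = −[(0.70)(-0.05) − (0.00)(-0.20)] = 0.0350
  C_31 = (0.00)(-0.30) − (-0.15)(0.90) = 0.1350
  C_32 = −[(0.70)(-0.30) − (-0.15)(-0.40)] = 0.2700
  C_33 = (0.70)(0.90) − (0.00)(-0.40) = 0.6300
det(I−A) = Σ_j (I−A)_1j·C_1j = (0.70)(0.5700) + (0.00)(0.3200) + (-0.15)(0.2000) = 0.3690
adj(I−A) = Cᵀ =
  [ 0.5700   0.0075   0.1350]
  [ 0.3200   0.4250   0.2700]
  [ 0.2000   0.0350   0.6300]
(I − A)⁻¹ = adj(I−A) / det(I−A) ≈
  [   1.54472     0.02033     0.36585]
  [   0.86721     1.15176     0.73171]
  [   0.54201     0.09485     1.70732]
The output multiplier for sector j is the column-j sum of the Leontief inverse (I − A)⁻¹ = adj(I−A) / det(I−A).
Column L of adj(I−A): (0.5700, 0.3200, 0.2000); det(I−A) = 0.3690.
m_L = (0.5700 + 0.3200 + 0.2000) / 0.3690 = 1.09 / 0.3690 ≈ 2.9539.

m_L = 2.9539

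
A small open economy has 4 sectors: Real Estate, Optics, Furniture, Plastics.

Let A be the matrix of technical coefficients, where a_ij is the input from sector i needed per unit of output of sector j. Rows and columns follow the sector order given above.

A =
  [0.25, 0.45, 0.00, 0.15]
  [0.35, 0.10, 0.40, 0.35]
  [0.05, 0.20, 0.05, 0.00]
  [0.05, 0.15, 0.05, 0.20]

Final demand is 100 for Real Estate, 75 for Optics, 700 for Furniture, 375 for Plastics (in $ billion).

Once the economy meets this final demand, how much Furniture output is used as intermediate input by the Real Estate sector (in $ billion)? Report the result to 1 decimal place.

z_31 = 54.6

I − A =
  [   0.75    -0.45     0.00    -0.15]
  [  -0.35     0.90    -0.40    -0.35]
  [  -0.05    -0.20     0.95     0.00]
  [  -0.05    -0.15    -0.05     0.80]
Compute the cofactors C_ij = (−1)^(i+j)·(3×3 minor ij) of I−A; the adjugate is their transpose:
adj(I−A) = Cᵀ =
  [ 0.566625   0.364875   0.167625   0.265875]
  [ 0.299500   0.562500   0.252750   0.302250]
  [ 0.092875   0.137625   0.352125   0.077625]
  [ 0.097375   0.136875   0.079875   0.422625]
det(I−A) = Σ_j (I−A)_1j·C_1j = (0.75)(0.566625) + (-0.45)(0.299500) + (0.00)(0.092875) + (-0.15)(0.097375) = 0.2755875
(I − A)⁻¹ = adj(I−A) / det(I−A) ≈
  [   2.0561     1.3240     0.6082     0.9648]
  [   1.0868     2.0411     0.9171     1.0967]
  [   0.3370     0.4994     1.2777     0.2817]
  [   0.3533     0.4967     0.2898     1.5335]
First solve x = (I − A)⁻¹ d = adj(I−A)·d / det(I−A); in particular x_1 = (0.566625·100 + 0.364875·75 + 0.167625·700 + 0.265875·375) / 0.2755875 = 301.06875 / 0.2755875 ≈ 1092.462.
Intermediate flow from 3 to 1: z_31 = a_31 · x_1 = 0.05 × 301.06875 / 0.2755875 = 15.0534375 / 0.2755875 ≈ 54.6.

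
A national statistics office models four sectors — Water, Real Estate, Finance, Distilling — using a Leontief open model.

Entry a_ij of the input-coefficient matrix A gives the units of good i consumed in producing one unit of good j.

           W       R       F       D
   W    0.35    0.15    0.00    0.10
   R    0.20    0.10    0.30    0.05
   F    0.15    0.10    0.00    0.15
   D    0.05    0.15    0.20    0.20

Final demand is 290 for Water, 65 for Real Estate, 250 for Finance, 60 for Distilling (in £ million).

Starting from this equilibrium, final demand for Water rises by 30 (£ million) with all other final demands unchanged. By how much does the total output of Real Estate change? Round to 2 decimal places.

Δx_R = 15.32

I − A =
  [   0.65    -0.15     0.00    -0.10]
  [  -0.20     0.90    -0.30    -0.05]
  [  -0.15    -0.10     1.00    -0.15]
  [  -0.05    -0.15    -0.20     0.80]
Compute the cofactors C_ij = (−1)^(i+j)·(3×3 minor ij) of I−A; the adjugate is their transpose:
adj(I−A) = Cᵀ =
  [ 0.653750   0.132500   0.060000   0.101250]
  [ 0.196250   0.492500   0.165000   0.086250]
  [ 0.134375   0.087500   0.431250   0.103125]
  [ 0.111250   0.122500   0.142500   0.528750]
det(I−A) = Σ_j (I−A)_1j·C_1j = (0.65)(0.653750) + (-0.15)(0.196250) + (0.00)(0.134375) + (-0.10)(0.111250) = 0.384375
(I − A)⁻¹ = adj(I−A) / det(I−A) ≈
  [   1.7008     0.3447     0.1561     0.2634]
  [   0.5106     1.2813     0.4293     0.2244]
  [   0.3496     0.2276     1.1220     0.2683]
  [   0.2894     0.3187     0.3707     1.3756]
Δx = (I − A)⁻¹ Δd with Δd having +30 in the Water component and 0 elsewhere.
So Δx_R = L_RW · (+30), where L_RW = adj(I−A)_RW / det(I−A) = 0.196250 / 0.384375.
Δx_R = 0.196250 × (+30) / 0.384375 = 5.8875 / 0.384375 ≈ 15.32.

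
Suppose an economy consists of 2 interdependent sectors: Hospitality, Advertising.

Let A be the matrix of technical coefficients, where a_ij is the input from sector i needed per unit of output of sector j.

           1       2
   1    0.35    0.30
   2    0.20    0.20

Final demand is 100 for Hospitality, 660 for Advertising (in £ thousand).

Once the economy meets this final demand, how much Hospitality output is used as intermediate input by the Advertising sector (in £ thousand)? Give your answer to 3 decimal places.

z_12 = 292.826

I − A =
  [   0.65    -0.30]
  [  -0.20     0.80]
det(I−A) = (0.65)(0.80) − (-0.30)(-0.20) = 0.4600
adj(I−A) = [[0.80, 0.30], [0.20, 0.65]]
(I − A)⁻¹ = adj(I−A) / det(I−A) ≈
  [   1.7391     0.6522]
  [   0.4348     1.4130]
First solve x = (I − A)⁻¹ d = adj(I−A)·d / det(I−A); in particular x_2 = (0.20·100 + 0.65·660) / 0.4600 = 449.00 / 0.4600 ≈ 976.08696.
Intermediate flow from 1 to 2: z_12 = a_12 · x_2 = 0.30 × 449.00 / 0.4600 = 134.70 / 0.4600 ≈ 292.826.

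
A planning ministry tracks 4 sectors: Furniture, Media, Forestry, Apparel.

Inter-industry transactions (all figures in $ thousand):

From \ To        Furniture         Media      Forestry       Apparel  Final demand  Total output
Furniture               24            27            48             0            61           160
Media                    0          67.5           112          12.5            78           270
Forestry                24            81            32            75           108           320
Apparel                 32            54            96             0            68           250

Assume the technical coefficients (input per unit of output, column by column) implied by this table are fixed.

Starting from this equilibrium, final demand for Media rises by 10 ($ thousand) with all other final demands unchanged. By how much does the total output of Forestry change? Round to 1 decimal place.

Δx_3 = 8.9

Technical coefficients a_ij = z_ij / X_j:
  a_11 = 24/160 = 0.15, a_21 = 0/160 = 0.00, a_31 = 24/160 = 0.15, a_41 = 32/160 = 0.20
  a_12 = 27/270 = 0.10, a_22 = 67.5/270 = 0.25, a_32 = 81/270 = 0.30, a_42 = 54/270 = 0.20
  a_13 = 48/320 = 0.15, a_23 = 112/320 = 0.35, a_33 = 32/320 = 0.10, a_43 = 96/320 = 0.30
  a_14 = 0/250 = 0.00, a_24 = 12.5/250 = 0.05, a_34 = 75/250 = 0.30, a_44 = 0/250 = 0.00
I − A =
  [   0.85    -0.10    -0.15     0.00]
  [   0.00     0.75    -0.35    -0.05]
  [  -0.15    -0.30     0.90    -0.30]
  [  -0.20    -0.20    -0.30     1.00]
Compute the cofactors C_ij = (−1)^(i+j)·(3×3 minor ij) of I−A; the adjugate is their transpose:
adj(I−A) = Cᵀ =
  [ 0.468000   0.135000   0.147500   0.051000]
  [ 0.084750   0.657000   0.311750   0.126375]
  [ 0.159000   0.327000   0.628000   0.204750]
  [ 0.158250   0.256500   0.280250   0.462375]
det(I−A) = Σ_j (I−A)_1j·C_1j = (0.85)(0.468000) + (-0.10)(0.084750) + (-0.15)(0.159000) + (0.00)(0.158250) = 0.365475
(I − A)⁻¹ = adj(I−A) / det(I−A) ≈
  [   1.2805     0.3694     0.4036     0.1395]
  [   0.2319     1.7977     0.8530     0.3458]
  [   0.4351     0.8947     1.7183     0.5602]
  [   0.4330     0.7018     0.7668     1.2651]
Δx = (I − A)⁻¹ Δd with Δd having +10 in the Media component and 0 elsewhere.
So Δx_3 = L_32 · (+10), where L_32 = adj(I−A)_32 / det(I−A) = 0.327000 / 0.365475.
Δx_3 = 0.327000 × (+10) / 0.365475 = 3.27 / 0.365475 ≈ 8.9.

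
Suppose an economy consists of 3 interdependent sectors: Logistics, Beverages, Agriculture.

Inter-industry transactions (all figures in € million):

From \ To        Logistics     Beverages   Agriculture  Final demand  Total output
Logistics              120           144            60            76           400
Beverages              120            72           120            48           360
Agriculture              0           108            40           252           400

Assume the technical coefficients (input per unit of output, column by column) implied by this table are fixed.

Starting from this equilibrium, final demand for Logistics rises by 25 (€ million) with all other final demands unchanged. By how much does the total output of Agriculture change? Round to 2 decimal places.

Technical coefficients a_ij = z_ij / X_j:
  a_11 = 120/400 = 0.30, a_21 = 120/400 = 0.30, a_31 = 0/400 = 0.00
  a_12 = 144/360 = 0.40, a_22 = 72/360 = 0.20, a_32 = 108/360 = 0.30
  a_13 = 60/400 = 0.15, a_23 = 120/400 = 0.30, a_33 = 40/400 = 0.10
I − A =
  [   0.70    -0.40    -0.15]
  [  -0.30     0.80    -0.30]
  [   0.00    -0.30     0.90]
Cofactors of I−A, C_ij = (−1)^(i+j)·(minor ij) (rows/columns in the sector order above):
  C_11 = (0.80)(0.90) − (-0.30)(-0.30) = 0.6300
  C_12 = −[(-0.30)(0.90) − (-0.30)(0.00)] = 0.2700
  C_13 = (-0.30)(-0.30) − (0.80)(0.00) = 0.0900
  C_21 = −[(-0.40)(0.90) − (-0.15)(-0.30)] = 0.4050
  C_22 = (0.70)(0.90) − (-0.15)(0.00) = 0.6300
  C_23 = −[(0.70)(-0.30) − (-0.40)(0.00)] = 0.2100
  C_31 = (-0.40)(-0.30) − (-0.15)(0.80) = 0.2400
  C_32 = −[(0.70)(-0.30) − (-0.15)(-0.30)] = 0.2550
  C_33 = (0.70)(0.80) − (-0.40)(-0.30) = 0.4400
det(I−A) = Σ_j (I−A)_1j·C_1j = (0.70)(0.6300) + (-0.40)(0.2700) + (-0.15)(0.0900) = 0.3195
adj(I−A) = Cᵀ =
  [ 0.6300   0.4050   0.2400]
  [ 0.2700   0.6300   0.2550]
  [ 0.0900   0.2100   0.4400]
(I − A)⁻¹ = adj(I−A) / det(I−A) ≈
  [   1.9718     1.2676     0.7512]
  [   0.8451     1.9718     0.7981]
  [   0.2817     0.6573     1.3772]
Δx = (I − A)⁻¹ Δd with Δd having +25 in the Logistics component and 0 elsewhere.
So Δx_3 = L_31 · (+25), where L_31 = adj(I−A)_31 / det(I−A) = 0.0900 / 0.3195.
Δx_3 = 0.0900 × (+25) / 0.3195 = 2.25 / 0.3195 ≈ 7.04.

Δx_3 = 7.04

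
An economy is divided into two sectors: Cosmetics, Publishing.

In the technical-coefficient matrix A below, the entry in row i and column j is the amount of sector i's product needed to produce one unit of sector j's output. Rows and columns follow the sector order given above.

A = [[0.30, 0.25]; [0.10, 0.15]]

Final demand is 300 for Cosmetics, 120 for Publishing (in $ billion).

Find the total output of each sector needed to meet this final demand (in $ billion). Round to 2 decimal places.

I − A =
  [   0.70    -0.25]
  [  -0.10     0.85]
det(I−A) = (0.70)(0.85) − (-0.25)(-0.10) = 0.5700
adj(I−A) = [[0.85, 0.25], [0.10, 0.70]]
(I − A)⁻¹ = adj(I−A) / det(I−A) ≈
  [   1.4912     0.4386]
  [   0.1754     1.2281]
x = (I − A)⁻¹ d = adj(I−A)·d / det(I−A), with det(I−A) = 0.5700:
  x_C = (0.85·300 + 0.25·120) / 0.5700 = 285.00 / 0.5700 = 500.00
  x_P = (0.10·300 + 0.70·120) / 0.5700 = 114.00 / 0.5700 = 200.00

x_C = 500.00, x_P = 200.00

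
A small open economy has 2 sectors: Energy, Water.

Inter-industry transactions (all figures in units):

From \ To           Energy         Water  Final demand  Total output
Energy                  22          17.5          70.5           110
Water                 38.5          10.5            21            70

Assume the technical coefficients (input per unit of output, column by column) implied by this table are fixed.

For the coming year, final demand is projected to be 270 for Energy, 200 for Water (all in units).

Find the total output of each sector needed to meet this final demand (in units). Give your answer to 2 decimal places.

Technical coefficients a_ij = z_ij / X_j:
  a_11 = 22/110 = 0.20, a_21 = 38.5/110 = 0.35
  a_12 = 17.5/70 = 0.25, a_22 = 10.5/70 = 0.15
I − A =
  [   0.80    -0.25]
  [  -0.35     0.85]
det(I−A) = (0.80)(0.85) − (-0.25)(-0.35) = 0.5925
adj(I−A) = [[0.85, 0.25], [0.35, 0.80]]
(I − A)⁻¹ = adj(I−A) / det(I−A) ≈
  [   1.4346     0.4219]
  [   0.5907     1.3502]
x = (I − A)⁻¹ d = adj(I−A)·d / det(I−A), with det(I−A) = 0.5925:
  x_1 = (0.85·270 + 0.25·200) / 0.5925 = 279.50 / 0.5925 ≈ 471.73
  x_2 = (0.35·270 + 0.80·200) / 0.5925 = 254.50 / 0.5925 ≈ 429.54

x_1 = 471.73, x_2 = 429.54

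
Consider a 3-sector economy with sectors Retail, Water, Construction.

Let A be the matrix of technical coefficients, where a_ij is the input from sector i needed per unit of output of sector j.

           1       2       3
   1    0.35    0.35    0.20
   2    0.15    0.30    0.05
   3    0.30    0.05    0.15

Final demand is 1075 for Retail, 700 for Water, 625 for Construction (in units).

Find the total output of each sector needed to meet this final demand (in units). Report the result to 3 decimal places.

I − A =
  [   0.65    -0.35    -0.20]
  [  -0.15     0.70    -0.05]
  [  -0.30    -0.05     0.85]
Cofactors of I−A, C_ij = (−1)^(i+j)·(minor ij) (rows/columns in the sector order above):
  C_11 = (0.70)(0.85) − (-0.05)(-0.05) = 0.5925
  C_12 = −[(-0.15)(0.85) − (-0.05)(-0.30)] = 0.1425
  C_13 = (-0.15)(-0.05) − (0.70)(-0.30) = 0.2175
  C_21 = −[(-0.35)(0.85) − (-0.20)(-0.05)] = 0.3075
  C_22 = (0.65)(0.85) − (-0.20)(-0.30) = 0.4925
  C_23 = −[(0.65)(-0.05) − (-0.35)(-0.30)] = 0.1375
  C_31 = (-0.35)(-0.05) − (-0.20)(0.70) = 0.1575
  C_32 = −[(0.65)(-0.05) − (-0.20)(-0.15)] = 0.0625
  C_33 = (0.65)(0.70) − (-0.35)(-0.15) = 0.4025
det(I−A) = Σ_j (I−A)_1j·C_1j = (0.65)(0.5925) + (-0.35)(0.1425) + (-0.20)(0.2175) = 0.29175
adj(I−A) = Cᵀ =
  [ 0.5925   0.3075   0.1575]
  [ 0.1425   0.4925   0.0625]
  [ 0.2175   0.1375   0.4025]
(I − A)⁻¹ = adj(I−A) / det(I−A) ≈
  [   2.0308     1.0540     0.5398]
  [   0.4884     1.6881     0.2142]
  [   0.7455     0.4713     1.3796]
x = (I − A)⁻¹ d = adj(I−A)·d / det(I−A), with det(I−A) = 0.29175:
  x_1 = (0.5925·1075 + 0.3075·700 + 0.1575·625) / 0.29175 = 950.625 / 0.29175 ≈ 3258.355
  x_2 = (0.1425·1075 + 0.4925·700 + 0.0625·625) / 0.29175 = 537.00 / 0.29175 ≈ 1840.617
  x_3 = (0.2175·1075 + 0.1375·700 + 0.4025·625) / 0.29175 = 581.625 / 0.29175 ≈ 1993.573

x_1 = 3258.355, x_2 = 1840.617, x_3 = 1993.573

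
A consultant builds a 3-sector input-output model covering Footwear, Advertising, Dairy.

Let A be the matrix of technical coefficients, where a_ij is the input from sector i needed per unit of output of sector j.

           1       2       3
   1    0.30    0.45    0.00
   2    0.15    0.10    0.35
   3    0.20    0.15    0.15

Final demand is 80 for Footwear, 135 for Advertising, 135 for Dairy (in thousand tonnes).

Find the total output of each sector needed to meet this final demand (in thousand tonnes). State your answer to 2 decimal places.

I − A =
  [   0.70    -0.45     0.00]
  [  -0.15     0.90    -0.35]
  [  -0.20    -0.15     0.85]
Cofactors of I−A, C_ij = (−1)^(i+j)·(minor ij) (rows/columns in the sector order above):
  C_11 = (0.90)(0.85) − (-0.35)(-0.15) = 0.7125
  C_12 = −[(-0.15)(0.85) − (-0.35)(-0.20)] = 0.1975
  C_13 = (-0.15)(-0.15) − (0.90)(-0.20) = 0.2025
  C_21 = −[(-0.45)(0.85) − (0.00)(-0.15)] = 0.3825
  C_22 = (0.70)(0.85) − (0.00)(-0.20) = 0.5950
  C_23 = −[(0.70)(-0.15) − (-0.45)(-0.20)] = 0.1950
  C_31 = (-0.45)(-0.35) − (0.00)(0.90) = 0.1575
  C_32 = −[(0.70)(-0.35) − (0.00)(-0.15)] = 0.2450
  C_33 = (0.70)(0.90) − (-0.45)(-0.15) = 0.5625
det(I−A) = Σ_j (I−A)_1j·C_1j = (0.70)(0.7125) + (-0.45)(0.1975) + (0.00)(0.2025) = 0.409875
adj(I−A) = Cᵀ =
  [ 0.7125   0.3825   0.1575]
  [ 0.1975   0.5950   0.2450]
  [ 0.2025   0.1950   0.5625]
(I − A)⁻¹ = adj(I−A) / det(I−A) ≈
  [   1.7383     0.9332     0.3843]
  [   0.4819     1.4517     0.5977]
  [   0.4941     0.4758     1.3724]
x = (I − A)⁻¹ d = adj(I−A)·d / det(I−A), with det(I−A) = 0.409875:
  x_1 = (0.7125·80 + 0.3825·135 + 0.1575·135) / 0.409875 = 129.90 / 0.409875 ≈ 316.93
  x_2 = (0.1975·80 + 0.5950·135 + 0.2450·135) / 0.409875 = 129.20 / 0.409875 ≈ 315.22
  x_3 = (0.2025·80 + 0.1950·135 + 0.5625·135) / 0.409875 = 118.4625 / 0.409875 ≈ 289.02

x_1 = 316.93, x_2 = 315.22, x_3 = 289.02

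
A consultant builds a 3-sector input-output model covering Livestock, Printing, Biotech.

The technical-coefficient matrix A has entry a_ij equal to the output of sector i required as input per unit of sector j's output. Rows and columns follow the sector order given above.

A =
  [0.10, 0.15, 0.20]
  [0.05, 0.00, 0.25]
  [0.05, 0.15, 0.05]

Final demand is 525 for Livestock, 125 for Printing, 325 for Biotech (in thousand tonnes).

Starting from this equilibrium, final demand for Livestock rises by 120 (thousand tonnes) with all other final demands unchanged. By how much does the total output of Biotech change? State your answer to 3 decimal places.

Δx_3 = 8.617

I − A =
  [   0.90    -0.15    -0.20]
  [  -0.05     1.00    -0.25]
  [  -0.05    -0.15     0.95]
Cofactors of I−A, C_ij = (−1)^(i+j)·(minor ij) (rows/columns in the sector order above):
  C_11 = (1.00)(0.95) − (-0.25)(-0.15) = 0.9125
  C_12 = −[(-0.05)(0.95) − (-0.25)(-0.05)] = 0.0600
  C_13 = (-0.05)(-0.15) − (1.00)(-0.05) = 0.0575
  C_21 = −[(-0.15)(0.95) − (-0.20)(-0.15)] = 0.1725
  C_22 = (0.90)(0.95) − (-0.20)(-0.05) = 0.8450
  C_23 = −[(0.90)(-0.15) − (-0.15)(-0.05)] = 0.1425
  C_31 = (-0.15)(-0.25) − (-0.20)(1.00) = 0.2375
  C_32 = −[(0.90)(-0.25) − (-0.20)(-0.05)] = 0.2350
  C_33 = (0.90)(1.00) − (-0.15)(-0.05) = 0.8925
det(I−A) = Σ_j (I−A)_1j·C_1j = (0.90)(0.9125) + (-0.15)(0.0600) + (-0.20)(0.0575) = 0.80075
adj(I−A) = Cᵀ =
  [ 0.9125   0.1725   0.2375]
  [ 0.0600   0.8450   0.2350]
  [ 0.0575   0.1425   0.8925]
(I − A)⁻¹ = adj(I−A) / det(I−A) ≈
  [   1.1396     0.2154     0.2966]
  [   0.0749     1.0553     0.2935]
  [   0.0718     0.1780     1.1146]
Δx = (I − A)⁻¹ Δd with Δd having +120 in the Livestock component and 0 elsewhere.
So Δx_3 = L_31 · (+120), where L_31 = adj(I−A)_31 / det(I−A) = 0.0575 / 0.80075.
Δx_3 = 0.0575 × (+120) / 0.80075 = 6.90 / 0.80075 ≈ 8.617.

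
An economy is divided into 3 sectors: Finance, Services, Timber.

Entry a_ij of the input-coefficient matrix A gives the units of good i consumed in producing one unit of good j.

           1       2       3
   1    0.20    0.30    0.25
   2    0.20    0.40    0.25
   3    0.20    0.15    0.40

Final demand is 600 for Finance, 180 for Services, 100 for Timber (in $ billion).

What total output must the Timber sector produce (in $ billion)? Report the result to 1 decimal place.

x_3 = 969.9

I − A =
  [   0.80    -0.30    -0.25]
  [  -0.20     0.60    -0.25]
  [  -0.20    -0.15     0.60]
Cofactors of I−A, C_ij = (−1)^(i+j)·(minor ij) (rows/columns in the sector order above):
  C_11 = (0.60)(0.60) − (-0.25)(-0.15) = 0.3225
  C_12 = −[(-0.20)(0.60) − (-0.25)(-0.20)] = 0.1700
  C_13 = (-0.20)(-0.15) − (0.60)(-0.20) = 0.1500
  C_21 = −[(-0.30)(0.60) − (-0.25)(-0.15)] = 0.2175
  C_22 = (0.80)(0.60) − (-0.25)(-0.20) = 0.4300
  C_23 = −[(0.80)(-0.15) − (-0.30)(-0.20)] = 0.1800
  C_31 = (-0.30)(-0.25) − (-0.25)(0.60) = 0.2250
  C_32 = −[(0.80)(-0.25) − (-0.25)(-0.20)] = 0.2500
  C_33 = (0.80)(0.60) − (-0.30)(-0.20) = 0.4200
det(I−A) = Σ_j (I−A)_1j·C_1j = (0.80)(0.3225) + (-0.30)(0.1700) + (-0.25)(0.1500) = 0.1695
adj(I−A) = Cᵀ =
  [ 0.3225   0.2175   0.2250]
  [ 0.1700   0.4300   0.2500]
  [ 0.1500   0.1800   0.4200]
(I − A)⁻¹ = adj(I−A) / det(I−A) ≈
  [   1.9027     1.2832     1.3274]
  [   1.0029     2.5369     1.4749]
  [   0.8850     1.0619     2.4779]
x = (I − A)⁻¹ d = adj(I−A)·d / det(I−A), with det(I−A) = 0.1695:
  x_1 = (0.3225·600 + 0.2175·180 + 0.2250·100) / 0.1695 = 255.15 / 0.1695 ≈ 1505.3
  x_2 = (0.1700·600 + 0.4300·180 + 0.2500·100) / 0.1695 = 204.40 / 0.1695 ≈ 1205.9
  x_3 = (0.1500·600 + 0.1800·180 + 0.4200·100) / 0.1695 = 164.40 / 0.1695 ≈ 969.9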